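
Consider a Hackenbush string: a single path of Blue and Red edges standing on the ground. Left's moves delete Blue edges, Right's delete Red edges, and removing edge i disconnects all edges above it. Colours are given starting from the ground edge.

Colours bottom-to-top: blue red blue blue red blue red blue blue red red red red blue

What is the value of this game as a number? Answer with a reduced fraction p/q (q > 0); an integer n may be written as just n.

6851/8192

edge 1 of 14 (blue): { 0 | · } → 1
edge 2 of 14 (red): { 0 | 1 } → 1/2
edge 3 of 14 (blue): { 0,1/2 | 1 } → 3/4
edge 4 of 14 (blue): { 0,1/2,3/4 | 1 } → 7/8
edge 5 of 14 (red): { 0,1/2,3/4 | 7/8,1 } → 13/16
edge 6 of 14 (blue): { 0,1/2,3/4,13/16 | 7/8,1 } → 27/32
edge 7 of 14 (red): { 0,1/2,3/4,13/16 | 27/32,7/8,1 } → 53/64
edge 8 of 14 (blue): { 0,1/2,3/4,13/16,53/64 | 27/32,7/8,1 } → 107/128
edge 9 of 14 (blue): { 0,1/2,3/4,13/16,53/64,107/128 | 27/32,7/8,1 } → 215/256
edge 10 of 14 (red): { 0,1/2,3/4,13/16,53/64,107/128 | 215/256,27/32,7/8,1 } → 429/512
edge 11 of 14 (red): { 0,1/2,3/4,13/16,53/64,107/128 | 429/512,215/256,27/32,7/8,1 } → 857/1024
edge 12 of 14 (red): { 0,1/2,3/4,13/16,53/64,107/128 | 857/1024,429/512,215/256,27/32,7/8,1 } → 1713/2048
edge 13 of 14 (red): { 0,1/2,3/4,13/16,53/64,107/128 | 1713/2048,857/1024,429/512,215/256,27/32,7/8,1 } → 3425/4096
edge 14 of 14 (blue): { 0,1/2,3/4,13/16,53/64,107/128,3425/4096 | 1713/2048,857/1024,429/512,215/256,27/32,7/8,1 } → 6851/8192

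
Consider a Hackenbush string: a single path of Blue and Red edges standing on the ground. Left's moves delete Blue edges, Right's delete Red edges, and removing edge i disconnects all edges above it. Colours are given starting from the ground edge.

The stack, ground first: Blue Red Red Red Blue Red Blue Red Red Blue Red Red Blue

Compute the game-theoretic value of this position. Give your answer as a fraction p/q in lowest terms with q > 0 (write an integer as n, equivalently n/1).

Build val(s[:k]) for k = 1..13, string s = Blue Red Red Red Blue Red Blue Red Red Blue Red Red Blue.
B: Left { 0 }, Right { ∅ } so simplest 1
BR: Left { 0 }, Right { 1 } so simplest 1/2
BRR: Left { 0 }, Right { 1/2, 1 } so simplest 1/4
BRRR: Left { 0 }, Right { 1/4, 1/2, 1 } so simplest 1/8
BRRRB: Left { 0, 1/8 }, Right { 1/4, 1/2, 1 } so simplest 3/16
BRRRBR: Left { 0, 1/8 }, Right { 3/16, 1/4, 1/2, 1 } so simplest 5/32
BRRRBRB: Left { 0, 1/8, 5/32 }, Right { 3/16, 1/4, 1/2, 1 } so simplest 11/64
BRRRBRBR: Left { 0, 1/8, 5/32 }, Right { 11/64, 3/16, 1/4, 1/2, 1 } so simplest 21/128
BRRRBRBRR: Left { 0, 1/8, 5/32 }, Right { 21/128, 11/64, 3/16, 1/4, 1/2, 1 } so simplest 41/256
BRRRBRBRRB: Left { 0, 1/8, 5/32, 41/256 }, Right { 21/128, 11/64, 3/16, 1/4, 1/2, 1 } so simplest 83/512
BRRRBRBRRBR: Left { 0, 1/8, 5/32, 41/256 }, Right { 83/512, 21/128, 11/64, 3/16, 1/4, 1/2, 1 } so simplest 165/1024
BRRRBRBRRBRR: Left { 0, 1/8, 5/32, 41/256 }, Right { 165/1024, 83/512, 21/128, 11/64, 3/16, 1/4, 1/2, 1 } so simplest 329/2048
BRRRBRBRRBRRB: Left { 0, 1/8, 5/32, 41/256, 329/2048 }, Right { 165/1024, 83/512, 21/128, 11/64, 3/16, 1/4, 1/2, 1 } so simplest 659/4096

659/4096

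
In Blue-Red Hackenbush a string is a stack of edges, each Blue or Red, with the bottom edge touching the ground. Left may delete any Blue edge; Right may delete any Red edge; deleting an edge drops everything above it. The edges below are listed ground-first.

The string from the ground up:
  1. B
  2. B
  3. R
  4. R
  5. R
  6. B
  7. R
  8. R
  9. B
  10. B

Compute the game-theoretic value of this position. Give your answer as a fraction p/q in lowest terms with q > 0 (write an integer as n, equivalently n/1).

295/256

val_1 [B]  L=[0]  R=[·]  so 1
val_2 [BB]  L=[0, 1]  R=[·]  so 2
val_3 [BBR]  L=[0, 1]  R=[2]  so 3/2
val_4 [BBRR]  L=[0, 1]  R=[3/2, 2]  so 5/4
val_5 [BBRRR]  L=[0, 1]  R=[5/4, 3/2, 2]  so 9/8
val_6 [BBRRRB]  L=[0, 1, 9/8]  R=[5/4, 3/2, 2]  so 19/16
val_7 [BBRRRBR]  L=[0, 1, 9/8]  R=[19/16, 5/4, 3/2, 2]  so 37/32
val_8 [BBRRRBRR]  L=[0, 1, 9/8]  R=[37/32, 19/16, 5/4, 3/2, 2]  so 73/64
val_9 [BBRRRBRRB]  L=[0, 1, 9/8, 73/64]  R=[37/32, 19/16, 5/4, 3/2, 2]  so 147/128
val_10 [BBRRRBRRBB]  L=[0, 1, 9/8, 73/64, 147/128]  R=[37/32, 19/16, 5/4, 3/2, 2]  so 295/256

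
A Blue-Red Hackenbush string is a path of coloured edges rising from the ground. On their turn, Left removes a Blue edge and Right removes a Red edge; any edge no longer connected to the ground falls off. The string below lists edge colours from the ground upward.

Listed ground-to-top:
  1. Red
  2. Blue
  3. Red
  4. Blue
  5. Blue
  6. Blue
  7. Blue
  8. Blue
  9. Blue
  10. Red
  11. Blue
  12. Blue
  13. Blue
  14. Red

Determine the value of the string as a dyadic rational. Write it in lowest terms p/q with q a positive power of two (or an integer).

-4131/8192

Prefix values for Red Blue Red Blue Blue Blue Blue Blue Blue Red Blue Blue Blue Red via {L|R} + simplicity:
1 of 14 · R · max L −∞ · min R 0 => -1
2 of 14 · RB · max L -1 · min R 0 => -1/2
3 of 14 · RBR · max L -1 · min R -1/2 => -3/4
4 of 14 · RBRB · max L -3/4 · min R -1/2 => -5/8
5 of 14 · RBRBB · max L -5/8 · min R -1/2 => -9/16
6 of 14 · RBRBBB · max L -9/16 · min R -1/2 => -17/32
7 of 14 · RBRBBBB · max L -17/32 · min R -1/2 => -33/64
8 of 14 · RBRBBBBB · max L -33/64 · min R -1/2 => -65/128
9 of 14 · RBRBBBBBB · max L -65/128 · min R -1/2 => -129/256
10 of 14 · RBRBBBBBBR · max L -65/128 · min R -129/256 => -259/512
11 of 14 · RBRBBBBBBRB · max L -259/512 · min R -129/256 => -517/1024
12 of 14 · RBRBBBBBBRBB · max L -517/1024 · min R -129/256 => -1033/2048
13 of 14 · RBRBBBBBBRBBB · max L -1033/2048 · min R -129/256 => -2065/4096
14 of 14 · RBRBBBBBBRBBBR · max L -1033/2048 · min R -2065/4096 => -4131/8192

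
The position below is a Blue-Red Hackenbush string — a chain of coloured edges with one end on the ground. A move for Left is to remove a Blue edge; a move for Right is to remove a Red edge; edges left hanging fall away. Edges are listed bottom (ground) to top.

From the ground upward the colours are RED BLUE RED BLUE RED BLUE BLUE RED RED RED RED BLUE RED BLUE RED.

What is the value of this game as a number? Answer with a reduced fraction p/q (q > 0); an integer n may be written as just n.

R: Left { — }, Right { 0 } ⇒ simplest -1
RB: Left { -1 }, Right { 0 } ⇒ simplest -1/2
RBR: Left { -1 }, Right { -1/2 0 } ⇒ simplest -3/4
RBRB: Left { -1 -3/4 }, Right { -1/2 0 } ⇒ simplest -5/8
RBRBR: Left { -1 -3/4 }, Right { -5/8 -1/2 0 } ⇒ simplest -11/16
RBRBRB: Left { -1 -3/4 -11/16 }, Right { -5/8 -1/2 0 } ⇒ simplest -21/32
RBRBRBB: Left { -1 -3/4 -11/16 -21/32 }, Right { -5/8 -1/2 0 } ⇒ simplest -41/64
RBRBRBBR: Left { -1 -3/4 -11/16 -21/32 }, Right { -41/64 -5/8 -1/2 0 } ⇒ simplest -83/128
RBRBRBBRR: Left { -1 -3/4 -11/16 -21/32 }, Right { -83/128 -41/64 -5/8 -1/2 0 } ⇒ simplest -167/256
RBRBRBBRRR: Left { -1 -3/4 -11/16 -21/32 }, Right { -167/256 -83/128 -41/64 -5/8 -1/2 0 } ⇒ simplest -335/512
RBRBRBBRRRR: Left { -1 -3/4 -11/16 -21/32 }, Right { -335/512 -167/256 -83/128 -41/64 -5/8 -1/2 0 } ⇒ simplest -671/1024
RBRBRBBRRRRB: Left { -1 -3/4 -11/16 -21/32 -671/1024 }, Right { -335/512 -167/256 -83/128 -41/64 -5/8 -1/2 0 } ⇒ simplest -1341/2048
RBRBRBBRRRRBR: Left { -1 -3/4 -11/16 -21/32 -671/1024 }, Right { -1341/2048 -335/512 -167/256 -83/128 -41/64 -5/8 -1/2 0 } ⇒ simplest -2683/4096
RBRBRBBRRRRBRB: Left { -1 -3/4 -11/16 -21/32 -671/1024 -2683/4096 }, Right { -1341/2048 -335/512 -167/256 -83/128 -41/64 -5/8 -1/2 0 } ⇒ simplest -5365/8192
RBRBRBBRRRRBRBR: Left { -1 -3/4 -11/16 -21/32 -671/1024 -2683/4096 }, Right { -5365/8192 -1341/2048 -335/512 -167/256 -83/128 -41/64 -5/8 -1/2 0 } ⇒ simplest -10731/16384

-10731/16384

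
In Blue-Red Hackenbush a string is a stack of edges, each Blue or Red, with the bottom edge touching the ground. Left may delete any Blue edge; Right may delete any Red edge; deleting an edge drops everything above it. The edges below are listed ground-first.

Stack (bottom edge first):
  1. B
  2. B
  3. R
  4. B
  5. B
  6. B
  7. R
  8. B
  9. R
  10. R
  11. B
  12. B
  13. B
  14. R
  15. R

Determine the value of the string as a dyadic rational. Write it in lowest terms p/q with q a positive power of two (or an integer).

G(B) = { 0 | ∅ } ⇒ 1
G(BB) = { 0, 1 | ∅ } ⇒ 2
G(BBR) = { 0, 1 | 2 } ⇒ 3/2
G(BBRB) = { 0, 1, 3/2 | 2 } ⇒ 7/4
G(BBRBB) = { 0, 1, 3/2, 7/4 | 2 } ⇒ 15/8
G(BBRBBB) = { 0, 1, 3/2, 7/4, 15/8 | 2 } ⇒ 31/16
G(BBRBBBR) = { 0, 1, 3/2, 7/4, 15/8 | 31/16, 2 } ⇒ 61/32
G(BBRBBBRB) = { 0, 1, 3/2, 7/4, 15/8, 61/32 | 31/16, 2 } ⇒ 123/64
G(BBRBBBRBR) = { 0, 1, 3/2, 7/4, 15/8, 61/32 | 123/64, 31/16, 2 } ⇒ 245/128
G(BBRBBBRBRR) = { 0, 1, 3/2, 7/4, 15/8, 61/32 | 245/128, 123/64, 31/16, 2 } ⇒ 489/256
G(BBRBBBRBRRB) = { 0, 1, 3/2, 7/4, 15/8, 61/32, 489/256 | 245/128, 123/64, 31/16, 2 } ⇒ 979/512
G(BBRBBBRBRRBB) = { 0, 1, 3/2, 7/4, 15/8, 61/32, 489/256, 979/512 | 245/128, 123/64, 31/16, 2 } ⇒ 1959/1024
G(BBRBBBRBRRBBB) = { 0, 1, 3/2, 7/4, 15/8, 61/32, 489/256, 979/512, 1959/1024 | 245/128, 123/64, 31/16, 2 } ⇒ 3919/2048
G(BBRBBBRBRRBBBR) = { 0, 1, 3/2, 7/4, 15/8, 61/32, 489/256, 979/512, 1959/1024 | 3919/2048, 245/128, 123/64, 31/16, 2 } ⇒ 7837/4096
G(BBRBBBRBRRBBBRR) = { 0, 1, 3/2, 7/4, 15/8, 61/32, 489/256, 979/512, 1959/1024 | 7837/4096, 3919/2048, 245/128, 123/64, 31/16, 2 } ⇒ 15673/8192

15673/8192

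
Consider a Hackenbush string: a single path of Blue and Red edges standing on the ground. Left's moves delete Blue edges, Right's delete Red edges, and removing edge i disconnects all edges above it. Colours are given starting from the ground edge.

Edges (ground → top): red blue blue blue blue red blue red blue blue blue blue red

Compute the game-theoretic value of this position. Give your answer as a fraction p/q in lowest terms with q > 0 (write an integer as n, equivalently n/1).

-323/4096

Recurse on prefixes of the 13-edge string red blue blue blue blue red blue red blue blue blue blue red:
v_1 [r]  L=[]  R=[0]  -> -1
v_2 [rb]  L=[-1]  R=[0]  -> -1/2
v_3 [rbb]  L=[-1; -1/2]  R=[0]  -> -1/4
v_4 [rbbb]  L=[-1; -1/2; -1/4]  R=[0]  -> -1/8
v_5 [rbbbb]  L=[-1; -1/2; -1/4; -1/8]  R=[0]  -> -1/16
v_6 [rbbbbr]  L=[-1; -1/2; -1/4; -1/8]  R=[-1/16; 0]  -> -3/32
v_7 [rbbbbrb]  L=[-1; -1/2; -1/4; -1/8; -3/32]  R=[-1/16; 0]  -> -5/64
v_8 [rbbbbrbr]  L=[-1; -1/2; -1/4; -1/8; -3/32]  R=[-5/64; -1/16; 0]  -> -11/128
v_9 [rbbbbrbrb]  L=[-1; -1/2; -1/4; -1/8; -3/32; -11/128]  R=[-5/64; -1/16; 0]  -> -21/256
v_10 [rbbbbrbrbb]  L=[-1; -1/2; -1/4; -1/8; -3/32; -11/128; -21/256]  R=[-5/64; -1/16; 0]  -> -41/512
v_11 [rbbbbrbrbbb]  L=[-1; -1/2; -1/4; -1/8; -3/32; -11/128; -21/256; -41/512]  R=[-5/64; -1/16; 0]  -> -81/1024
v_12 [rbbbbrbrbbbb]  L=[-1; -1/2; -1/4; -1/8; -3/32; -11/128; -21/256; -41/512; -81/1024]  R=[-5/64; -1/16; 0]  -> -161/2048
v_13 [rbbbbrbrbbbbr]  L=[-1; -1/2; -1/4; -1/8; -3/32; -11/128; -21/256; -41/512; -81/1024]  R=[-161/2048; -5/64; -1/16; 0]  -> -323/4096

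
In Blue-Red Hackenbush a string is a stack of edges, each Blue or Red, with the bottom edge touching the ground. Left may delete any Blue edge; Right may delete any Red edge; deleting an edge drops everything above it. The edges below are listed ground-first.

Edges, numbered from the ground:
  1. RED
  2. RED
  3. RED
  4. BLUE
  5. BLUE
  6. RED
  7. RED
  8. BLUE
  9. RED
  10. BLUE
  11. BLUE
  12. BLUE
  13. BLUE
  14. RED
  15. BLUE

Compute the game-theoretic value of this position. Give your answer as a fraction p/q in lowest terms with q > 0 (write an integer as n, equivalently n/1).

-9861/4096

G_1 [R]  L=[]  R=[0]  ⇒ -1
G_2 [RR]  L=[]  R=[-1,0]  ⇒ -2
G_3 [RRR]  L=[]  R=[-2,-1,0]  ⇒ -3
G_4 [RRRB]  L=[-3]  R=[-2,-1,0]  ⇒ -5/2
G_5 [RRRBB]  L=[-3,-5/2]  R=[-2,-1,0]  ⇒ -9/4
G_6 [RRRBBR]  L=[-3,-5/2]  R=[-9/4,-2,-1,0]  ⇒ -19/8
G_7 [RRRBBRR]  L=[-3,-5/2]  R=[-19/8,-9/4,-2,-1,0]  ⇒ -39/16
G_8 [RRRBBRRB]  L=[-3,-5/2,-39/16]  R=[-19/8,-9/4,-2,-1,0]  ⇒ -77/32
G_9 [RRRBBRRBR]  L=[-3,-5/2,-39/16]  R=[-77/32,-19/8,-9/4,-2,-1,0]  ⇒ -155/64
G_10 [RRRBBRRBRB]  L=[-3,-5/2,-39/16,-155/64]  R=[-77/32,-19/8,-9/4,-2,-1,0]  ⇒ -309/128
G_11 [RRRBBRRBRBB]  L=[-3,-5/2,-39/16,-155/64,-309/128]  R=[-77/32,-19/8,-9/4,-2,-1,0]  ⇒ -617/256
G_12 [RRRBBRRBRBBB]  L=[-3,-5/2,-39/16,-155/64,-309/128,-617/256]  R=[-77/32,-19/8,-9/4,-2,-1,0]  ⇒ -1233/512
G_13 [RRRBBRRBRBBBB]  L=[-3,-5/2,-39/16,-155/64,-309/128,-617/256,-1233/512]  R=[-77/32,-19/8,-9/4,-2,-1,0]  ⇒ -2465/1024
G_14 [RRRBBRRBRBBBBR]  L=[-3,-5/2,-39/16,-155/64,-309/128,-617/256,-1233/512]  R=[-2465/1024,-77/32,-19/8,-9/4,-2,-1,0]  ⇒ -4931/2048
G_15 [RRRBBRRBRBBBBRB]  L=[-3,-5/2,-39/16,-155/64,-309/128,-617/256,-1233/512,-4931/2048]  R=[-2465/1024,-77/32,-19/8,-9/4,-2,-1,0]  ⇒ -9861/4096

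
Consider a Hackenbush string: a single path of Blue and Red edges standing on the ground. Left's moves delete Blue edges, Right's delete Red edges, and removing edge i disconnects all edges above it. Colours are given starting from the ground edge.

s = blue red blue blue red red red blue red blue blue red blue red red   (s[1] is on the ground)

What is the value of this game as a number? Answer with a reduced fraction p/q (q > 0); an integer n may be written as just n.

edge 1 of 15 (blue): { 0 | — } -> 1
edge 2 of 15 (red): { 0 | 1 } -> 1/2
edge 3 of 15 (blue): { 0, 1/2 | 1 } -> 3/4
edge 4 of 15 (blue): { 0, 1/2, 3/4 | 1 } -> 7/8
edge 5 of 15 (red): { 0, 1/2, 3/4 | 7/8, 1 } -> 13/16
edge 6 of 15 (red): { 0, 1/2, 3/4 | 13/16, 7/8, 1 } -> 25/32
edge 7 of 15 (red): { 0, 1/2, 3/4 | 25/32, 13/16, 7/8, 1 } -> 49/64
edge 8 of 15 (blue): { 0, 1/2, 3/4, 49/64 | 25/32, 13/16, 7/8, 1 } -> 99/128
edge 9 of 15 (red): { 0, 1/2, 3/4, 49/64 | 99/128, 25/32, 13/16, 7/8, 1 } -> 197/256
edge 10 of 15 (blue): { 0, 1/2, 3/4, 49/64, 197/256 | 99/128, 25/32, 13/16, 7/8, 1 } -> 395/512
edge 11 of 15 (blue): { 0, 1/2, 3/4, 49/64, 197/256, 395/512 | 99/128, 25/32, 13/16, 7/8, 1 } -> 791/1024
edge 12 of 15 (red): { 0, 1/2, 3/4, 49/64, 197/256, 395/512 | 791/1024, 99/128, 25/32, 13/16, 7/8, 1 } -> 1581/2048
edge 13 of 15 (blue): { 0, 1/2, 3/4, 49/64, 197/256, 395/512, 1581/2048 | 791/1024, 99/128, 25/32, 13/16, 7/8, 1 } -> 3163/4096
edge 14 of 15 (red): { 0, 1/2, 3/4, 49/64, 197/256, 395/512, 1581/2048 | 3163/4096, 791/1024, 99/128, 25/32, 13/16, 7/8, 1 } -> 6325/8192
edge 15 of 15 (red): { 0, 1/2, 3/4, 49/64, 197/256, 395/512, 1581/2048 | 6325/8192, 3163/4096, 791/1024, 99/128, 25/32, 13/16, 7/8, 1 } -> 12649/16384

12649/16384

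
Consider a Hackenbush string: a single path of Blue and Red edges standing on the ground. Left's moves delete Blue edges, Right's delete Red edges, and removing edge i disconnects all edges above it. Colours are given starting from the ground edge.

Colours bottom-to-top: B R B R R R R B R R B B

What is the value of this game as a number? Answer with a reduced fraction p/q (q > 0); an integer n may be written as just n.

Build value(s[:k]) for k = 1..12, string s = B R B R R R R B R R B B.
edge 1 of 12 (B): { 0 | (no moves) } ⇒ 1
edge 2 of 12 (R): { 0 | 1 } ⇒ 1/2
edge 3 of 12 (B): { 0,1/2 | 1 } ⇒ 3/4
edge 4 of 12 (R): { 0,1/2 | 3/4,1 } ⇒ 5/8
edge 5 of 12 (R): { 0,1/2 | 5/8,3/4,1 } ⇒ 9/16
edge 6 of 12 (R): { 0,1/2 | 9/16,5/8,3/4,1 } ⇒ 17/32
edge 7 of 12 (R): { 0,1/2 | 17/32,9/16,5/8,3/4,1 } ⇒ 33/64
edge 8 of 12 (B): { 0,1/2,33/64 | 17/32,9/16,5/8,3/4,1 } ⇒ 67/128
edge 9 of 12 (R): { 0,1/2,33/64 | 67/128,17/32,9/16,5/8,3/4,1 } ⇒ 133/256
edge 10 of 12 (R): { 0,1/2,33/64 | 133/256,67/128,17/32,9/16,5/8,3/4,1 } ⇒ 265/512
edge 11 of 12 (B): { 0,1/2,33/64,265/512 | 133/256,67/128,17/32,9/16,5/8,3/4,1 } ⇒ 531/1024
edge 12 of 12 (B): { 0,1/2,33/64,265/512,531/1024 | 133/256,67/128,17/32,9/16,5/8,3/4,1 } ⇒ 1063/2048

1063/2048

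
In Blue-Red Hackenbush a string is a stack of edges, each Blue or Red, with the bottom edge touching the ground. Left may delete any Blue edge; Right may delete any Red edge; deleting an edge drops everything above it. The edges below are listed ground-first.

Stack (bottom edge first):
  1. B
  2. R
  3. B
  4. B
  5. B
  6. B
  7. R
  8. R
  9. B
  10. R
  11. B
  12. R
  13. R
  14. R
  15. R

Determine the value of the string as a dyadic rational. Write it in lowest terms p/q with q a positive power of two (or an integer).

1 of 15 · B · max L 0 · min R +∞ = 1
2 of 15 · BR · max L 0 · min R 1 = 1/2
3 of 15 · BRB · max L 1/2 · min R 1 = 3/4
4 of 15 · BRBB · max L 3/4 · min R 1 = 7/8
5 of 15 · BRBBB · max L 7/8 · min R 1 = 15/16
6 of 15 · BRBBBB · max L 15/16 · min R 1 = 31/32
7 of 15 · BRBBBBR · max L 15/16 · min R 31/32 = 61/64
8 of 15 · BRBBBBRR · max L 15/16 · min R 61/64 = 121/128
9 of 15 · BRBBBBRRB · max L 121/128 · min R 61/64 = 243/256
10 of 15 · BRBBBBRRBR · max L 121/128 · min R 243/256 = 485/512
11 of 15 · BRBBBBRRBRB · max L 485/512 · min R 243/256 = 971/1024
12 of 15 · BRBBBBRRBRBR · max L 485/512 · min R 971/1024 = 1941/2048
13 of 15 · BRBBBBRRBRBRR · max L 485/512 · min R 1941/2048 = 3881/4096
14 of 15 · BRBBBBRRBRBRRR · max L 485/512 · min R 3881/4096 = 7761/8192
15 of 15 · BRBBBBRRBRBRRRR · max L 485/512 · min R 7761/8192 = 15521/16384

15521/16384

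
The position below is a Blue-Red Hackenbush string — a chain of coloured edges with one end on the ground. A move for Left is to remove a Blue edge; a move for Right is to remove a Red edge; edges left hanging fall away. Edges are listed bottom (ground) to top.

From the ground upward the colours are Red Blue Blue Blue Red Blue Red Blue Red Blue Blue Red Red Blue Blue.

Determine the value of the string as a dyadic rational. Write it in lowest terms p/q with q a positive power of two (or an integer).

edge 1 of 15 (Red): { ∅ | 0 } -> -1
edge 2 of 15 (Blue): { -1 | 0 } -> -1/2
edge 3 of 15 (Blue): { -1,-1/2 | 0 } -> -1/4
edge 4 of 15 (Blue): { -1,-1/2,-1/4 | 0 } -> -1/8
edge 5 of 15 (Red): { -1,-1/2,-1/4 | -1/8,0 } -> -3/16
edge 6 of 15 (Blue): { -1,-1/2,-1/4,-3/16 | -1/8,0 } -> -5/32
edge 7 of 15 (Red): { -1,-1/2,-1/4,-3/16 | -5/32,-1/8,0 } -> -11/64
edge 8 of 15 (Blue): { -1,-1/2,-1/4,-3/16,-11/64 | -5/32,-1/8,0 } -> -21/128
edge 9 of 15 (Red): { -1,-1/2,-1/4,-3/16,-11/64 | -21/128,-5/32,-1/8,0 } -> -43/256
edge 10 of 15 (Blue): { -1,-1/2,-1/4,-3/16,-11/64,-43/256 | -21/128,-5/32,-1/8,0 } -> -85/512
edge 11 of 15 (Blue): { -1,-1/2,-1/4,-3/16,-11/64,-43/256,-85/512 | -21/128,-5/32,-1/8,0 } -> -169/1024
edge 12 of 15 (Red): { -1,-1/2,-1/4,-3/16,-11/64,-43/256,-85/512 | -169/1024,-21/128,-5/32,-1/8,0 } -> -339/2048
edge 13 of 15 (Red): { -1,-1/2,-1/4,-3/16,-11/64,-43/256,-85/512 | -339/2048,-169/1024,-21/128,-5/32,-1/8,0 } -> -679/4096
edge 14 of 15 (Blue): { -1,-1/2,-1/4,-3/16,-11/64,-43/256,-85/512,-679/4096 | -339/2048,-169/1024,-21/128,-5/32,-1/8,0 } -> -1357/8192
edge 15 of 15 (Blue): { -1,-1/2,-1/4,-3/16,-11/64,-43/256,-85/512,-679/4096,-1357/8192 | -339/2048,-169/1024,-21/128,-5/32,-1/8,0 } -> -2713/16384

-2713/16384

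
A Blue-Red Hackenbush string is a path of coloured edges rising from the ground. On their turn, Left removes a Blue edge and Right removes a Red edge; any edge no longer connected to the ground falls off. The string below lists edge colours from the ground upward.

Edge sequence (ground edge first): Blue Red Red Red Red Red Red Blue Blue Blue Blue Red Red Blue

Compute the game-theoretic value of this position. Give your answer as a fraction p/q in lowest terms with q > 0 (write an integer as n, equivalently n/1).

Build v(s[:k]) for k = 1..14, string s = Blue Red Red Red Red Red Red Blue Blue Blue Blue Red Red Blue.
step 1: add Blue to get B; options L={ 0 } R={ ∅ } => 1
step 2: add Red to get BR; options L={ 0 } R={ 1 } => 1/2
step 3: add Red to get BRR; options L={ 0 } R={ 1/2,1 } => 1/4
step 4: add Red to get BRRR; options L={ 0 } R={ 1/4,1/2,1 } => 1/8
step 5: add Red to get BRRRR; options L={ 0 } R={ 1/8,1/4,1/2,1 } => 1/16
step 6: add Red to get BRRRRR; options L={ 0 } R={ 1/16,1/8,1/4,1/2,1 } => 1/32
step 7: add Red to get BRRRRRR; options L={ 0 } R={ 1/32,1/16,1/8,1/4,1/2,1 } => 1/64
step 8: add Blue to get BRRRRRRB; options L={ 0,1/64 } R={ 1/32,1/16,1/8,1/4,1/2,1 } => 3/128
step 9: add Blue to get BRRRRRRBB; options L={ 0,1/64,3/128 } R={ 1/32,1/16,1/8,1/4,1/2,1 } => 7/256
step 10: add Blue to get BRRRRRRBBB; options L={ 0,1/64,3/128,7/256 } R={ 1/32,1/16,1/8,1/4,1/2,1 } => 15/512
step 11: add Blue to get BRRRRRRBBBB; options L={ 0,1/64,3/128,7/256,15/512 } R={ 1/32,1/16,1/8,1/4,1/2,1 } => 31/1024
step 12: add Red to get BRRRRRRBBBBR; options L={ 0,1/64,3/128,7/256,15/512 } R={ 31/1024,1/32,1/16,1/8,1/4,1/2,1 } => 61/2048
step 13: add Red to get BRRRRRRBBBBRR; options L={ 0,1/64,3/128,7/256,15/512 } R={ 61/2048,31/1024,1/32,1/16,1/8,1/4,1/2,1 } => 121/4096
step 14: add Blue to get BRRRRRRBBBBRRB; options L={ 0,1/64,3/128,7/256,15/512,121/4096 } R={ 61/2048,31/1024,1/32,1/16,1/8,1/4,1/2,1 } => 243/8192

243/8192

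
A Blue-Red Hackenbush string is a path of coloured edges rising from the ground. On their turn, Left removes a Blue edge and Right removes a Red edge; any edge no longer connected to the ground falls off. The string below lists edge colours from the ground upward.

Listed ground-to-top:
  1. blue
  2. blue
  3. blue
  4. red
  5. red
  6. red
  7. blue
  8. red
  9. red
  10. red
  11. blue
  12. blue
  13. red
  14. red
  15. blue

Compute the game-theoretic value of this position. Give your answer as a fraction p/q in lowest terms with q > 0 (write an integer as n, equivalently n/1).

b: Left { 0 }, Right { — } gives simplest 1
bb: Left { 0; 1 }, Right { — } gives simplest 2
bbb: Left { 0; 1; 2 }, Right { — } gives simplest 3
bbbr: Left { 0; 1; 2 }, Right { 3 } gives simplest 5/2
bbbrr: Left { 0; 1; 2 }, Right { 5/2; 3 } gives simplest 9/4
bbbrrr: Left { 0; 1; 2 }, Right { 9/4; 5/2; 3 } gives simplest 17/8
bbbrrrb: Left { 0; 1; 2; 17/8 }, Right { 9/4; 5/2; 3 } gives simplest 35/16
bbbrrrbr: Left { 0; 1; 2; 17/8 }, Right { 35/16; 9/4; 5/2; 3 } gives simplest 69/32
bbbrrrbrr: Left { 0; 1; 2; 17/8 }, Right { 69/32; 35/16; 9/4; 5/2; 3 } gives simplest 137/64
bbbrrrbrrr: Left { 0; 1; 2; 17/8 }, Right { 137/64; 69/32; 35/16; 9/4; 5/2; 3 } gives simplest 273/128
bbbrrrbrrrb: Left { 0; 1; 2; 17/8; 273/128 }, Right { 137/64; 69/32; 35/16; 9/4; 5/2; 3 } gives simplest 547/256
bbbrrrbrrrbb: Left { 0; 1; 2; 17/8; 273/128; 547/256 }, Right { 137/64; 69/32; 35/16; 9/4; 5/2; 3 } gives simplest 1095/512
bbbrrrbrrrbbr: Left { 0; 1; 2; 17/8; 273/128; 547/256 }, Right { 1095/512; 137/64; 69/32; 35/16; 9/4; 5/2; 3 } gives simplest 2189/1024
bbbrrrbrrrbbrr: Left { 0; 1; 2; 17/8; 273/128; 547/256 }, Right { 2189/1024; 1095/512; 137/64; 69/32; 35/16; 9/4; 5/2; 3 } gives simplest 4377/2048
bbbrrrbrrrbbrrb: Left { 0; 1; 2; 17/8; 273/128; 547/256; 4377/2048 }, Right { 2189/1024; 1095/512; 137/64; 69/32; 35/16; 9/4; 5/2; 3 } gives simplest 8755/4096

8755/4096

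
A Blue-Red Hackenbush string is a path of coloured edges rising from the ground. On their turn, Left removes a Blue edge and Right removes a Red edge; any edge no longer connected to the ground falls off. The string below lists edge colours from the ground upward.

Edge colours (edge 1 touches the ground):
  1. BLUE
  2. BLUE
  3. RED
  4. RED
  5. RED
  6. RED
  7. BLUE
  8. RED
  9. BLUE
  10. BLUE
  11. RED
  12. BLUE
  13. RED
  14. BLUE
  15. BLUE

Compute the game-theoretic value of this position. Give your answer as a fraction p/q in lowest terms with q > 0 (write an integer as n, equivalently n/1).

G(B) = { 0 | ∅ } — 1
G(BB) = { 0, 1 | ∅ } — 2
G(BBR) = { 0, 1 | 2 } — 3/2
G(BBRR) = { 0, 1 | 3/2, 2 } — 5/4
G(BBRRR) = { 0, 1 | 5/4, 3/2, 2 } — 9/8
G(BBRRRR) = { 0, 1 | 9/8, 5/4, 3/2, 2 } — 17/16
G(BBRRRRB) = { 0, 1, 17/16 | 9/8, 5/4, 3/2, 2 } — 35/32
G(BBRRRRBR) = { 0, 1, 17/16 | 35/32, 9/8, 5/4, 3/2, 2 } — 69/64
G(BBRRRRBRB) = { 0, 1, 17/16, 69/64 | 35/32, 9/8, 5/4, 3/2, 2 } — 139/128
G(BBRRRRBRBB) = { 0, 1, 17/16, 69/64, 139/128 | 35/32, 9/8, 5/4, 3/2, 2 } — 279/256
G(BBRRRRBRBBR) = { 0, 1, 17/16, 69/64, 139/128 | 279/256, 35/32, 9/8, 5/4, 3/2, 2 } — 557/512
G(BBRRRRBRBBRB) = { 0, 1, 17/16, 69/64, 139/128, 557/512 | 279/256, 35/32, 9/8, 5/4, 3/2, 2 } — 1115/1024
G(BBRRRRBRBBRBR) = { 0, 1, 17/16, 69/64, 139/128, 557/512 | 1115/1024, 279/256, 35/32, 9/8, 5/4, 3/2, 2 } — 2229/2048
G(BBRRRRBRBBRBRB) = { 0, 1, 17/16, 69/64, 139/128, 557/512, 2229/2048 | 1115/1024, 279/256, 35/32, 9/8, 5/4, 3/2, 2 } — 4459/4096
G(BBRRRRBRBBRBRBB) = { 0, 1, 17/16, 69/64, 139/128, 557/512, 2229/2048, 4459/4096 | 1115/1024, 279/256, 35/32, 9/8, 5/4, 3/2, 2 } — 8919/8192

8919/8192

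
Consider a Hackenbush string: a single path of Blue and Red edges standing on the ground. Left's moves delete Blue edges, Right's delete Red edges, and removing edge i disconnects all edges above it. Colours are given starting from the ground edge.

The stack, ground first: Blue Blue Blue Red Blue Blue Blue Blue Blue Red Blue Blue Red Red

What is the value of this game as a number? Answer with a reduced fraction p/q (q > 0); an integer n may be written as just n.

6105/2048

Build value(s[:k]) for k = 1..14, string s = Blue Blue Blue Red Blue Blue Blue Blue Blue Red Blue Blue Red Red.
1 of 14 · B · max L 0 · min R +∞ gives 1
2 of 14 · BB · max L 1 · min R +∞ gives 2
3 of 14 · BBB · max L 2 · min R +∞ gives 3
4 of 14 · BBBR · max L 2 · min R 3 gives 5/2
5 of 14 · BBBRB · max L 5/2 · min R 3 gives 11/4
6 of 14 · BBBRBB · max L 11/4 · min R 3 gives 23/8
7 of 14 · BBBRBBB · max L 23/8 · min R 3 gives 47/16
8 of 14 · BBBRBBBB · max L 47/16 · min R 3 gives 95/32
9 of 14 · BBBRBBBBB · max L 95/32 · min R 3 gives 191/64
10 of 14 · BBBRBBBBBR · max L 95/32 · min R 191/64 gives 381/128
11 of 14 · BBBRBBBBBRB · max L 381/128 · min R 191/64 gives 763/256
12 of 14 · BBBRBBBBBRBB · max L 763/256 · min R 191/64 gives 1527/512
13 of 14 · BBBRBBBBBRBBR · max L 763/256 · min R 1527/512 gives 3053/1024
14 of 14 · BBBRBBBBBRBBRR · max L 763/256 · min R 3053/1024 gives 6105/2048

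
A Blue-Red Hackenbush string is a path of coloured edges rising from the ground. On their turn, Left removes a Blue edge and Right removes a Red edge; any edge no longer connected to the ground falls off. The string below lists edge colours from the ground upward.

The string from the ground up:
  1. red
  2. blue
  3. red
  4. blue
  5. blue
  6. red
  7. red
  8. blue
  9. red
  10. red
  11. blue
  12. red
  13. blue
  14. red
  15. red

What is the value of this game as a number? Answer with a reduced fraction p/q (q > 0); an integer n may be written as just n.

val(r) = { — | 0 } — -1
val(rb) = { -1 | 0 } — -1/2
val(rbr) = { -1 | -1/2,0 } — -3/4
val(rbrb) = { -1,-3/4 | -1/2,0 } — -5/8
val(rbrbb) = { -1,-3/4,-5/8 | -1/2,0 } — -9/16
val(rbrbbr) = { -1,-3/4,-5/8 | -9/16,-1/2,0 } — -19/32
val(rbrbbrr) = { -1,-3/4,-5/8 | -19/32,-9/16,-1/2,0 } — -39/64
val(rbrbbrrb) = { -1,-3/4,-5/8,-39/64 | -19/32,-9/16,-1/2,0 } — -77/128
val(rbrbbrrbr) = { -1,-3/4,-5/8,-39/64 | -77/128,-19/32,-9/16,-1/2,0 } — -155/256
val(rbrbbrrbrr) = { -1,-3/4,-5/8,-39/64 | -155/256,-77/128,-19/32,-9/16,-1/2,0 } — -311/512
val(rbrbbrrbrrb) = { -1,-3/4,-5/8,-39/64,-311/512 | -155/256,-77/128,-19/32,-9/16,-1/2,0 } — -621/1024
val(rbrbbrrbrrbr) = { -1,-3/4,-5/8,-39/64,-311/512 | -621/1024,-155/256,-77/128,-19/32,-9/16,-1/2,0 } — -1243/2048
val(rbrbbrrbrrbrb) = { -1,-3/4,-5/8,-39/64,-311/512,-1243/2048 | -621/1024,-155/256,-77/128,-19/32,-9/16,-1/2,0 } — -2485/4096
val(rbrbbrrbrrbrbr) = { -1,-3/4,-5/8,-39/64,-311/512,-1243/2048 | -2485/4096,-621/1024,-155/256,-77/128,-19/32,-9/16,-1/2,0 } — -4971/8192
val(rbrbbrrbrrbrbrr) = { -1,-3/4,-5/8,-39/64,-311/512,-1243/2048 | -4971/8192,-2485/4096,-621/1024,-155/256,-77/128,-19/32,-9/16,-1/2,0 } — -9943/16384

-9943/16384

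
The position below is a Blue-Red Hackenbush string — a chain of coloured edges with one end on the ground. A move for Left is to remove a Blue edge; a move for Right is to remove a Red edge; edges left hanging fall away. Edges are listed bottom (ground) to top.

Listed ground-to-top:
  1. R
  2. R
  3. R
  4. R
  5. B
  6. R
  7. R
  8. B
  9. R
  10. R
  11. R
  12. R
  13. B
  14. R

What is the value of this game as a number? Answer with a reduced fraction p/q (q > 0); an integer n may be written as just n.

g(R) = { (no moves) | 0 } gives -1
g(RR) = { (no moves) | -1; 0 } gives -2
g(RRR) = { (no moves) | -2; -1; 0 } gives -3
g(RRRR) = { (no moves) | -3; -2; -1; 0 } gives -4
g(RRRRB) = { -4 | -3; -2; -1; 0 } gives -7/2
g(RRRRBR) = { -4 | -7/2; -3; -2; -1; 0 } gives -15/4
g(RRRRBRR) = { -4 | -15/4; -7/2; -3; -2; -1; 0 } gives -31/8
g(RRRRBRRB) = { -4; -31/8 | -15/4; -7/2; -3; -2; -1; 0 } gives -61/16
g(RRRRBRRBR) = { -4; -31/8 | -61/16; -15/4; -7/2; -3; -2; -1; 0 } gives -123/32
g(RRRRBRRBRR) = { -4; -31/8 | -123/32; -61/16; -15/4; -7/2; -3; -2; -1; 0 } gives -247/64
g(RRRRBRRBRRR) = { -4; -31/8 | -247/64; -123/32; -61/16; -15/4; -7/2; -3; -2; -1; 0 } gives -495/128
g(RRRRBRRBRRRR) = { -4; -31/8 | -495/128; -247/64; -123/32; -61/16; -15/4; -7/2; -3; -2; -1; 0 } gives -991/256
g(RRRRBRRBRRRRB) = { -4; -31/8; -991/256 | -495/128; -247/64; -123/32; -61/16; -15/4; -7/2; -3; -2; -1; 0 } gives -1981/512
g(RRRRBRRBRRRRBR) = { -4; -31/8; -991/256 | -1981/512; -495/128; -247/64; -123/32; -61/16; -15/4; -7/2; -3; -2; -1; 0 } gives -3963/1024

-3963/1024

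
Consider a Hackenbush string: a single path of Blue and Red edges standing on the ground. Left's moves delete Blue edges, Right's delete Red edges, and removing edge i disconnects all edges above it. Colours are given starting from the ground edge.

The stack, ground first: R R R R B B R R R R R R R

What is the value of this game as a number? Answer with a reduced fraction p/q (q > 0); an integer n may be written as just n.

-1791/512

edge 1 of 13 (R): { none | 0 } → -1
edge 2 of 13 (R): { none | -1,0 } → -2
edge 3 of 13 (R): { none | -2,-1,0 } → -3
edge 4 of 13 (R): { none | -3,-2,-1,0 } → -4
edge 5 of 13 (B): { -4 | -3,-2,-1,0 } → -7/2
edge 6 of 13 (B): { -4,-7/2 | -3,-2,-1,0 } → -13/4
edge 7 of 13 (R): { -4,-7/2 | -13/4,-3,-2,-1,0 } → -27/8
edge 8 of 13 (R): { -4,-7/2 | -27/8,-13/4,-3,-2,-1,0 } → -55/16
edge 9 of 13 (R): { -4,-7/2 | -55/16,-27/8,-13/4,-3,-2,-1,0 } → -111/32
edge 10 of 13 (R): { -4,-7/2 | -111/32,-55/16,-27/8,-13/4,-3,-2,-1,0 } → -223/64
edge 11 of 13 (R): { -4,-7/2 | -223/64,-111/32,-55/16,-27/8,-13/4,-3,-2,-1,0 } → -447/128
edge 12 of 13 (R): { -4,-7/2 | -447/128,-223/64,-111/32,-55/16,-27/8,-13/4,-3,-2,-1,0 } → -895/256
edge 13 of 13 (R): { -4,-7/2 | -895/256,-447/128,-223/64,-111/32,-55/16,-27/8,-13/4,-3,-2,-1,0 } → -1791/512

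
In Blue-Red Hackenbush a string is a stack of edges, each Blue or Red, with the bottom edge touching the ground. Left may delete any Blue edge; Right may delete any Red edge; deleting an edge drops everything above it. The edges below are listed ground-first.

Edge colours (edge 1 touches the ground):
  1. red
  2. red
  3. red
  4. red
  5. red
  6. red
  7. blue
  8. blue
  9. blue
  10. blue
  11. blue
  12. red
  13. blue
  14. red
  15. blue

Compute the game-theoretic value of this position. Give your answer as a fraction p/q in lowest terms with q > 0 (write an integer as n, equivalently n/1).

value(r) = { (no moves) | 0 } so -1
value(rr) = { (no moves) | -1,0 } so -2
value(rrr) = { (no moves) | -2,-1,0 } so -3
value(rrrr) = { (no moves) | -3,-2,-1,0 } so -4
value(rrrrr) = { (no moves) | -4,-3,-2,-1,0 } so -5
value(rrrrrr) = { (no moves) | -5,-4,-3,-2,-1,0 } so -6
value(rrrrrrb) = { -6 | -5,-4,-3,-2,-1,0 } so -11/2
value(rrrrrrbb) = { -6,-11/2 | -5,-4,-3,-2,-1,0 } so -21/4
value(rrrrrrbbb) = { -6,-11/2,-21/4 | -5,-4,-3,-2,-1,0 } so -41/8
value(rrrrrrbbbb) = { -6,-11/2,-21/4,-41/8 | -5,-4,-3,-2,-1,0 } so -81/16
value(rrrrrrbbbbb) = { -6,-11/2,-21/4,-41/8,-81/16 | -5,-4,-3,-2,-1,0 } so -161/32
value(rrrrrrbbbbbr) = { -6,-11/2,-21/4,-41/8,-81/16 | -161/32,-5,-4,-3,-2,-1,0 } so -323/64
value(rrrrrrbbbbbrb) = { -6,-11/2,-21/4,-41/8,-81/16,-323/64 | -161/32,-5,-4,-3,-2,-1,0 } so -645/128
value(rrrrrrbbbbbrbr) = { -6,-11/2,-21/4,-41/8,-81/16,-323/64 | -645/128,-161/32,-5,-4,-3,-2,-1,0 } so -1291/256
value(rrrrrrbbbbbrbrb) = { -6,-11/2,-21/4,-41/8,-81/16,-323/64,-1291/256 | -645/128,-161/32,-5,-4,-3,-2,-1,0 } so -2581/512

-2581/512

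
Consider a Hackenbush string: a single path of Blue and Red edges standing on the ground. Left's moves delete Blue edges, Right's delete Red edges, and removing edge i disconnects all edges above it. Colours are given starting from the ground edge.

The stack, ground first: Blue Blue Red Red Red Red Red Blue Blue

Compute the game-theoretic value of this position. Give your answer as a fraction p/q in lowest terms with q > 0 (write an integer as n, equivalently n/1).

135/128

1 of 9 · B · max L 0 · min R +∞ so 1
2 of 9 · BB · max L 1 · min R +∞ so 2
3 of 9 · BBR · max L 1 · min R 2 so 3/2
4 of 9 · BBRR · max L 1 · min R 3/2 so 5/4
5 of 9 · BBRRR · max L 1 · min R 5/4 so 9/8
6 of 9 · BBRRRR · max L 1 · min R 9/8 so 17/16
7 of 9 · BBRRRRR · max L 1 · min R 17/16 so 33/32
8 of 9 · BBRRRRRB · max L 33/32 · min R 17/16 so 67/64
9 of 9 · BBRRRRRBB · max L 67/64 · min R 17/16 so 135/128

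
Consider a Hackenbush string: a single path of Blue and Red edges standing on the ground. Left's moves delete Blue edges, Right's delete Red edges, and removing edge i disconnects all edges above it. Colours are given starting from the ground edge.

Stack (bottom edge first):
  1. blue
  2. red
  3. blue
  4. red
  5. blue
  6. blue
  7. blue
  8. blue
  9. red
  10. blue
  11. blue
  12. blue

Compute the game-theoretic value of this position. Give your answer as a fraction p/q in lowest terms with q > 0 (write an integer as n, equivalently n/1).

1519/2048

Build value(s[:k]) for k = 1..12, string s = blue red blue red blue blue blue blue red blue blue blue.
value(b) = { 0 | (no moves) } => 1
value(br) = { 0 | 1 } => 1/2
value(brb) = { 0; 1/2 | 1 } => 3/4
value(brbr) = { 0; 1/2 | 3/4; 1 } => 5/8
value(brbrb) = { 0; 1/2; 5/8 | 3/4; 1 } => 11/16
value(brbrbb) = { 0; 1/2; 5/8; 11/16 | 3/4; 1 } => 23/32
value(brbrbbb) = { 0; 1/2; 5/8; 11/16; 23/32 | 3/4; 1 } => 47/64
value(brbrbbbb) = { 0; 1/2; 5/8; 11/16; 23/32; 47/64 | 3/4; 1 } => 95/128
value(brbrbbbbr) = { 0; 1/2; 5/8; 11/16; 23/32; 47/64 | 95/128; 3/4; 1 } => 189/256
value(brbrbbbbrb) = { 0; 1/2; 5/8; 11/16; 23/32; 47/64; 189/256 | 95/128; 3/4; 1 } => 379/512
value(brbrbbbbrbb) = { 0; 1/2; 5/8; 11/16; 23/32; 47/64; 189/256; 379/512 | 95/128; 3/4; 1 } => 759/1024
value(brbrbbbbrbbb) = { 0; 1/2; 5/8; 11/16; 23/32; 47/64; 189/256; 379/512; 759/1024 | 95/128; 3/4; 1 } => 1519/2048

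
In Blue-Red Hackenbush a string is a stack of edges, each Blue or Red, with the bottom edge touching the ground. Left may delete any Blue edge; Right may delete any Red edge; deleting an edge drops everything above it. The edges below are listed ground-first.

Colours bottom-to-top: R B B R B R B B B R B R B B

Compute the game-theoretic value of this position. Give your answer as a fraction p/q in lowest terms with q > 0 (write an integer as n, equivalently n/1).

val(R) = { · | 0 } gives -1
val(RB) = { -1 | 0 } gives -1/2
val(RBB) = { -1; -1/2 | 0 } gives -1/4
val(RBBR) = { -1; -1/2 | -1/4; 0 } gives -3/8
val(RBBRB) = { -1; -1/2; -3/8 | -1/4; 0 } gives -5/16
val(RBBRBR) = { -1; -1/2; -3/8 | -5/16; -1/4; 0 } gives -11/32
val(RBBRBRB) = { -1; -1/2; -3/8; -11/32 | -5/16; -1/4; 0 } gives -21/64
val(RBBRBRBB) = { -1; -1/2; -3/8; -11/32; -21/64 | -5/16; -1/4; 0 } gives -41/128
val(RBBRBRBBB) = { -1; -1/2; -3/8; -11/32; -21/64; -41/128 | -5/16; -1/4; 0 } gives -81/256
val(RBBRBRBBBR) = { -1; -1/2; -3/8; -11/32; -21/64; -41/128 | -81/256; -5/16; -1/4; 0 } gives -163/512
val(RBBRBRBBBRB) = { -1; -1/2; -3/8; -11/32; -21/64; -41/128; -163/512 | -81/256; -5/16; -1/4; 0 } gives -325/1024
val(RBBRBRBBBRBR) = { -1; -1/2; -3/8; -11/32; -21/64; -41/128; -163/512 | -325/1024; -81/256; -5/16; -1/4; 0 } gives -651/2048
val(RBBRBRBBBRBRB) = { -1; -1/2; -3/8; -11/32; -21/64; -41/128; -163/512; -651/2048 | -325/1024; -81/256; -5/16; -1/4; 0 } gives -1301/4096
val(RBBRBRBBBRBRBB) = { -1; -1/2; -3/8; -11/32; -21/64; -41/128; -163/512; -651/2048; -1301/4096 | -325/1024; -81/256; -5/16; -1/4; 0 } gives -2601/8192

-2601/8192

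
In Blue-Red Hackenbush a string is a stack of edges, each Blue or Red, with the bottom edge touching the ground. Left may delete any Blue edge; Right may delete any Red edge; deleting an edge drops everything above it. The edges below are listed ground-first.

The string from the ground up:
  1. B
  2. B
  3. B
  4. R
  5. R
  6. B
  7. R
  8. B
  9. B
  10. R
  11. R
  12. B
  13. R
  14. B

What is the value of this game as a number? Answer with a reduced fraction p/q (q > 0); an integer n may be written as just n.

G(B) = { 0 | · } gives 1
G(BB) = { 0, 1 | · } gives 2
G(BBB) = { 0, 1, 2 | · } gives 3
G(BBBR) = { 0, 1, 2 | 3 } gives 5/2
G(BBBRR) = { 0, 1, 2 | 5/2, 3 } gives 9/4
G(BBBRRB) = { 0, 1, 2, 9/4 | 5/2, 3 } gives 19/8
G(BBBRRBR) = { 0, 1, 2, 9/4 | 19/8, 5/2, 3 } gives 37/16
G(BBBRRBRB) = { 0, 1, 2, 9/4, 37/16 | 19/8, 5/2, 3 } gives 75/32
G(BBBRRBRBB) = { 0, 1, 2, 9/4, 37/16, 75/32 | 19/8, 5/2, 3 } gives 151/64
G(BBBRRBRBBR) = { 0, 1, 2, 9/4, 37/16, 75/32 | 151/64, 19/8, 5/2, 3 } gives 301/128
G(BBBRRBRBBRR) = { 0, 1, 2, 9/4, 37/16, 75/32 | 301/128, 151/64, 19/8, 5/2, 3 } gives 601/256
G(BBBRRBRBBRRB) = { 0, 1, 2, 9/4, 37/16, 75/32, 601/256 | 301/128, 151/64, 19/8, 5/2, 3 } gives 1203/512
G(BBBRRBRBBRRBR) = { 0, 1, 2, 9/4, 37/16, 75/32, 601/256 | 1203/512, 301/128, 151/64, 19/8, 5/2, 3 } gives 2405/1024
G(BBBRRBRBBRRBRB) = { 0, 1, 2, 9/4, 37/16, 75/32, 601/256, 2405/1024 | 1203/512, 301/128, 151/64, 19/8, 5/2, 3 } gives 4811/2048

4811/2048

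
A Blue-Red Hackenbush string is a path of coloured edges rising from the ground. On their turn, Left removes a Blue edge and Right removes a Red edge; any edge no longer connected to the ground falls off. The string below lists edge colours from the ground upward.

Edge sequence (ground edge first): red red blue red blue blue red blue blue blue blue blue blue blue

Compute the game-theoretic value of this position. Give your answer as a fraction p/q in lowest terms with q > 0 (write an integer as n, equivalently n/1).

-6401/4096

Prefix values for red red blue red blue blue red blue blue blue blue blue blue blue via {L|R} + simplicity:
step 1: add red to get r; options L={ — } R={ 0 } → -1
step 2: add red to get rr; options L={ — } R={ -1, 0 } → -2
step 3: add blue to get rrb; options L={ -2 } R={ -1, 0 } → -3/2
step 4: add red to get rrbr; options L={ -2 } R={ -3/2, -1, 0 } → -7/4
step 5: add blue to get rrbrb; options L={ -2, -7/4 } R={ -3/2, -1, 0 } → -13/8
step 6: add blue to get rrbrbb; options L={ -2, -7/4, -13/8 } R={ -3/2, -1, 0 } → -25/16
step 7: add red to get rrbrbbr; options L={ -2, -7/4, -13/8 } R={ -25/16, -3/2, -1, 0 } → -51/32
step 8: add blue to get rrbrbbrb; options L={ -2, -7/4, -13/8, -51/32 } R={ -25/16, -3/2, -1, 0 } → -101/64
step 9: add blue to get rrbrbbrbb; options L={ -2, -7/4, -13/8, -51/32, -101/64 } R={ -25/16, -3/2, -1, 0 } → -201/128
step 10: add blue to get rrbrbbrbbb; options L={ -2, -7/4, -13/8, -51/32, -101/64, -201/128 } R={ -25/16, -3/2, -1, 0 } → -401/256
step 11: add blue to get rrbrbbrbbbb; options L={ -2, -7/4, -13/8, -51/32, -101/64, -201/128, -401/256 } R={ -25/16, -3/2, -1, 0 } → -801/512
step 12: add blue to get rrbrbbrbbbbb; options L={ -2, -7/4, -13/8, -51/32, -101/64, -201/128, -401/256, -801/512 } R={ -25/16, -3/2, -1, 0 } → -1601/1024
step 13: add blue to get rrbrbbrbbbbbb; options L={ -2, -7/4, -13/8, -51/32, -101/64, -201/128, -401/256, -801/512, -1601/1024 } R={ -25/16, -3/2, -1, 0 } → -3201/2048
step 14: add blue to get rrbrbbrbbbbbbb; options L={ -2, -7/4, -13/8, -51/32, -101/64, -201/128, -401/256, -801/512, -1601/1024, -3201/2048 } R={ -25/16, -3/2, -1, 0 } → -6401/4096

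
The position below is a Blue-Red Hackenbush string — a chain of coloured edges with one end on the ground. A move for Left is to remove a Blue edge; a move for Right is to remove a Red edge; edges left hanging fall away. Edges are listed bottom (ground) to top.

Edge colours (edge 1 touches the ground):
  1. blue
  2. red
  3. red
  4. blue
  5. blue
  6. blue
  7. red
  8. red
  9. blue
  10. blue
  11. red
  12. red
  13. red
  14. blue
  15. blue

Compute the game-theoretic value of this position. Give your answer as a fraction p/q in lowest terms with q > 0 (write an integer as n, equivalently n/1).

Prefix values for blue red red blue blue blue red red blue blue red red red blue blue via {L|R} + simplicity:
b: Left { 0 }, Right {  } — simplest 1
br: Left { 0 }, Right { 1 } — simplest 1/2
brr: Left { 0 }, Right { 1/2, 1 } — simplest 1/4
brrb: Left { 0, 1/4 }, Right { 1/2, 1 } — simplest 3/8
brrbb: Left { 0, 1/4, 3/8 }, Right { 1/2, 1 } — simplest 7/16
brrbbb: Left { 0, 1/4, 3/8, 7/16 }, Right { 1/2, 1 } — simplest 15/32
brrbbbr: Left { 0, 1/4, 3/8, 7/16 }, Right { 15/32, 1/2, 1 } — simplest 29/64
brrbbbrr: Left { 0, 1/4, 3/8, 7/16 }, Right { 29/64, 15/32, 1/2, 1 } — simplest 57/128
brrbbbrrb: Left { 0, 1/4, 3/8, 7/16, 57/128 }, Right { 29/64, 15/32, 1/2, 1 } — simplest 115/256
brrbbbrrbb: Left { 0, 1/4, 3/8, 7/16, 57/128, 115/256 }, Right { 29/64, 15/32, 1/2, 1 } — simplest 231/512
brrbbbrrbbr: Left { 0, 1/4, 3/8, 7/16, 57/128, 115/256 }, Right { 231/512, 29/64, 15/32, 1/2, 1 } — simplest 461/1024
brrbbbrrbbrr: Left { 0, 1/4, 3/8, 7/16, 57/128, 115/256 }, Right { 461/1024, 231/512, 29/64, 15/32, 1/2, 1 } — simplest 921/2048
brrbbbrrbbrrr: Left { 0, 1/4, 3/8, 7/16, 57/128, 115/256 }, Right { 921/2048, 461/1024, 231/512, 29/64, 15/32, 1/2, 1 } — simplest 1841/4096
brrbbbrrbbrrrb: Left { 0, 1/4, 3/8, 7/16, 57/128, 115/256, 1841/4096 }, Right { 921/2048, 461/1024, 231/512, 29/64, 15/32, 1/2, 1 } — simplest 3683/8192
brrbbbrrbbrrrbb: Left { 0, 1/4, 3/8, 7/16, 57/128, 115/256, 1841/4096, 3683/8192 }, Right { 921/2048, 461/1024, 231/512, 29/64, 15/32, 1/2, 1 } — simplest 7367/16384

7367/16384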